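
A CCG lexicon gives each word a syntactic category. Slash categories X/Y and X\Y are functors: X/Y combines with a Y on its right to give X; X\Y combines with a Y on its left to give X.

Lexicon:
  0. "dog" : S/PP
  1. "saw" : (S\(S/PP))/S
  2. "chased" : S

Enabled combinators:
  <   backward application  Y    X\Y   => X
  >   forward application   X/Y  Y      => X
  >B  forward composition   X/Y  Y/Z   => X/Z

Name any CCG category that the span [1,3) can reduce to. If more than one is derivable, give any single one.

S\(S/PP)

[0,3] S   <
  [0,1] "dog" : S/PP
  [1,3] S\(S/PP)   >
    [1,2] "saw" : (S\(S/PP))/S
    [2,3] "chased" : S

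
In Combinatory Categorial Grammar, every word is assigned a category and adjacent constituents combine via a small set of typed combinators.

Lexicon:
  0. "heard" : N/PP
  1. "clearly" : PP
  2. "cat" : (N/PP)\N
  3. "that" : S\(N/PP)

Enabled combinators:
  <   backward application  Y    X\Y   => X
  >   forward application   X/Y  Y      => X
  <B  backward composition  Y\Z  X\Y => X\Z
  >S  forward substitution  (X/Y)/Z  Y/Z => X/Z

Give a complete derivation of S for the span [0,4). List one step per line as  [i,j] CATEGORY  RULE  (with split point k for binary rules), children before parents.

[0,4] S   <
  [0,3] N/PP   <
    [0,2] N   >
      [0,1] "heard" : N/PP
      [1,2] "clearly" : PP
    [2,3] "cat" : (N/PP)\N
  [3,4] "that" : S\(N/PP)

[0,1] N/PP  lex  "heard"
[1,2] PP  lex  "clearly"
[0,2] N  >  k=1
[2,3] (N/PP)\N  lex  "cat"
[0,3] N/PP  <  k=2
[3,4] S\(N/PP)  lex  "that"
[0,4] S  <  k=3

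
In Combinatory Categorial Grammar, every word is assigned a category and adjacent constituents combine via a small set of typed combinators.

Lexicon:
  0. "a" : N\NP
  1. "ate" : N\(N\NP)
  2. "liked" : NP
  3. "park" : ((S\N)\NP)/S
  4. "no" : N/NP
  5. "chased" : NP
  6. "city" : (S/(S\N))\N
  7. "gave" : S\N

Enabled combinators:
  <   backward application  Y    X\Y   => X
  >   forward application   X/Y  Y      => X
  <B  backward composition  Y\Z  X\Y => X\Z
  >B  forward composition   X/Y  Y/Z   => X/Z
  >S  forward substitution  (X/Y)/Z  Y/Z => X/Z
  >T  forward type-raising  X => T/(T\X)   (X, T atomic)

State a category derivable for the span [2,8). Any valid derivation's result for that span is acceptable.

[0,8] S   <
  [0,2] N   <
    [0,1] "a" : N\NP
    [1,2] "ate" : N\(N\NP)
  [2,8] S\N   <
    [2,3] "liked" : NP
    [3,8] (S\N)\NP   >
      [3,4] "park" : ((S\N)\NP)/S
      [4,8] S   >
        [4,7] S/(S\N)   <
          [4,6] N   >
            [4,5] "no" : N/NP
            [5,6] "chased" : NP
          [6,7] "city" : (S/(S\N))\N
        [7,8] "gave" : S\N

S\N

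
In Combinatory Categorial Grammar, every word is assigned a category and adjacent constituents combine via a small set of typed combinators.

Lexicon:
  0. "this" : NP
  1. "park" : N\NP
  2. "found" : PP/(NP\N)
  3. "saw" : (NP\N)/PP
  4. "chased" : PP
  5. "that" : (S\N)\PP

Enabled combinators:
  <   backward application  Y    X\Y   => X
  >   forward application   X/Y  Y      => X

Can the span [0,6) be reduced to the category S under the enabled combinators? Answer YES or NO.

YES

[0,6] S   <
  [0,2] N   <
    [0,1] "this" : NP
    [1,2] "park" : N\NP
  [2,6] S\N   <
    [2,5] PP   >
      [2,3] "found" : PP/(NP\N)
      [3,5] NP\N   >
        [3,4] "saw" : (NP\N)/PP
        [4,5] "chased" : PP
    [5,6] "that" : (S\N)\PP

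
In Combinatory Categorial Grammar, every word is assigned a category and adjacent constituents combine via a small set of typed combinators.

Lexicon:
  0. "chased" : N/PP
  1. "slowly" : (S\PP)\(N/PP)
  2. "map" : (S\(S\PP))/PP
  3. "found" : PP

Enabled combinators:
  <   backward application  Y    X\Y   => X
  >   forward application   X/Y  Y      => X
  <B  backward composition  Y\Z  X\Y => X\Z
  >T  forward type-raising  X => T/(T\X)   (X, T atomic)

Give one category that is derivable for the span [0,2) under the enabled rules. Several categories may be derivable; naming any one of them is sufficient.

[0,4] S   <
  [0,2] S\PP   <
    [0,1] "chased" : N/PP
    [1,2] "slowly" : (S\PP)\(N/PP)
  [2,4] S\(S\PP)   >
    [2,3] "map" : (S\(S\PP))/PP
    [3,4] "found" : PP

S\PP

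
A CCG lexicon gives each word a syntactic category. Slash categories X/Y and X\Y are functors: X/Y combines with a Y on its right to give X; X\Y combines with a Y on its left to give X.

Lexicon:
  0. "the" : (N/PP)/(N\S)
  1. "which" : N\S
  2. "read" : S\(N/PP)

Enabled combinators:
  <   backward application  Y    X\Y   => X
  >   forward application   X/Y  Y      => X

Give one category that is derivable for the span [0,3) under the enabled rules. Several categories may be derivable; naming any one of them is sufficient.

S

[0,3] S   <
  [0,2] N/PP   >
    [0,1] "the" : (N/PP)/(N\S)
    [1,2] "which" : N\S
  [2,3] "read" : S\(N/PP)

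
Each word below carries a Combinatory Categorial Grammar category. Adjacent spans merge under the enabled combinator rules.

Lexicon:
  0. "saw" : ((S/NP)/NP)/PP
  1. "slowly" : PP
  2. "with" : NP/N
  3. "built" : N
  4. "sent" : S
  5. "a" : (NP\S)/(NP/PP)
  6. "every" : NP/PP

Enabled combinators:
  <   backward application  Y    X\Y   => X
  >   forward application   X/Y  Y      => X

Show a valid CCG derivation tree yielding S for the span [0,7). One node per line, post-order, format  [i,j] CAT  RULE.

[0,1] ((S/NP)/NP)/PP  lex  "saw"
[1,2] PP  lex  "slowly"
[0,2] (S/NP)/NP  >  k=1
[2,3] NP/N  lex  "with"
[3,4] N  lex  "built"
[2,4] NP  >  k=3
[0,4] S/NP  >  k=2
[4,5] S  lex  "sent"
[5,6] (NP\S)/(NP/PP)  lex  "a"
[6,7] NP/PP  lex  "every"
[5,7] NP\S  >  k=6
[4,7] NP  <  k=5
[0,7] S  >  k=4

[0,7] S   >
  [0,4] S/NP   >
    [0,2] (S/NP)/NP   >
      [0,1] "saw" : ((S/NP)/NP)/PP
      [1,2] "slowly" : PP
    [2,4] NP   >
      [2,3] "with" : NP/N
      [3,4] "built" : N
  [4,7] NP   <
    [4,5] "sent" : S
    [5,7] NP\S   >
      [5,6] "a" : (NP\S)/(NP/PP)
      [6,7] "every" : NP/PP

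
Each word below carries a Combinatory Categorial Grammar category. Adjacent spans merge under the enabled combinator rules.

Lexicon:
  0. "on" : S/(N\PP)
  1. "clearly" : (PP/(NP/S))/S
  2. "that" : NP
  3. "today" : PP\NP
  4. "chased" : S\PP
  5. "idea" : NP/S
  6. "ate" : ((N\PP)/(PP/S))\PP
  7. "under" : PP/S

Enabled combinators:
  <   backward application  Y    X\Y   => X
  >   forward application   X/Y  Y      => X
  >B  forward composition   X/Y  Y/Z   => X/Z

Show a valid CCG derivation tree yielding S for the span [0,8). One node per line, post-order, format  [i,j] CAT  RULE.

[0,8] S   >
  [0,1] "on" : S/(N\PP)
  [1,8] N\PP   >
    [1,7] (N\PP)/(PP/S)   <
      [1,6] PP   >
        [1,5] PP/(NP/S)   >
          [1,2] "clearly" : (PP/(NP/S))/S
          [2,5] S   <
            [2,4] PP   <
              [2,3] "that" : NP
              [3,4] "today" : PP\NP
            [4,5] "chased" : S\PP
        [5,6] "idea" : NP/S
      [6,7] "ate" : ((N\PP)/(PP/S))\PP
    [7,8] "under" : PP/S

[0,1] S/(N\PP)  lex  "on"
[1,2] (PP/(NP/S))/S  lex  "clearly"
[2,3] NP  lex  "that"
[3,4] PP\NP  lex  "today"
[2,4] PP  <  k=3
[4,5] S\PP  lex  "chased"
[2,5] S  <  k=4
[1,5] PP/(NP/S)  >  k=2
[5,6] NP/S  lex  "idea"
[1,6] PP  >  k=5
[6,7] ((N\PP)/(PP/S))\PP  lex  "ate"
[1,7] (N\PP)/(PP/S)  <  k=6
[7,8] PP/S  lex  "under"
[1,8] N\PP  >  k=7
[0,8] S  >  k=1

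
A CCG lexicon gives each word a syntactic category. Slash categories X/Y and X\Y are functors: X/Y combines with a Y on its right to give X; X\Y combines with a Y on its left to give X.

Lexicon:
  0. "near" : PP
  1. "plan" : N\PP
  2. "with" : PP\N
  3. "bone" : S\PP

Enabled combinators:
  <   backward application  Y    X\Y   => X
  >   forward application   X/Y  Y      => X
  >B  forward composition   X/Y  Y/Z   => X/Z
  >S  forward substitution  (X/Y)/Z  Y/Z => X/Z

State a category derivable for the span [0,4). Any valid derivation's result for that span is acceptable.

[0,4] S   <
  [0,3] PP   <
    [0,2] N   <
      [0,1] "near" : PP
      [1,2] "plan" : N\PP
    [2,3] "with" : PP\N
  [3,4] "bone" : S\PP

S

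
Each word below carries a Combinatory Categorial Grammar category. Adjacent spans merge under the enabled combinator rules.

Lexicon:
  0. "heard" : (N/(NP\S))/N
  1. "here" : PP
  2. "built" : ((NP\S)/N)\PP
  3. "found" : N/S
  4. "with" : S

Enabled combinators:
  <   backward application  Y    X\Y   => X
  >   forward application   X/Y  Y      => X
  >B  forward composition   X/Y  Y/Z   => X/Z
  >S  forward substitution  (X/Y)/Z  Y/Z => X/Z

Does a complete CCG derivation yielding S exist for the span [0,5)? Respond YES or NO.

(N/(NP\S))/N PP ((NP\S)/N)\PP N/S S
CKY chart[0,5] = {N}; S ∉ chart

NO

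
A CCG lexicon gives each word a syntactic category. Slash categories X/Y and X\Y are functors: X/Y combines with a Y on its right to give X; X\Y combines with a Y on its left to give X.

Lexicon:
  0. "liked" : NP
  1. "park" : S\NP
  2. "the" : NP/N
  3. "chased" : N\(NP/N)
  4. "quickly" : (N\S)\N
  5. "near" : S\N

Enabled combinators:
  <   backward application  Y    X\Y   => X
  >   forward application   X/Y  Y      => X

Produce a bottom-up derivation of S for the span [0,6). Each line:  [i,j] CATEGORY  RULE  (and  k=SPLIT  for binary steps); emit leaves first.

[0,6] S   <
  [0,5] N   <
    [0,2] S   <
      [0,1] "liked" : NP
      [1,2] "park" : S\NP
    [2,5] N\S   <
      [2,4] N   <
        [2,3] "the" : NP/N
        [3,4] "chased" : N\(NP/N)
      [4,5] "quickly" : (N\S)\N
  [5,6] "near" : S\N

[0,1] NP  lex  "liked"
[1,2] S\NP  lex  "park"
[0,2] S  <  k=1
[2,3] NP/N  lex  "the"
[3,4] N\(NP/N)  lex  "chased"
[2,4] N  <  k=3
[4,5] (N\S)\N  lex  "quickly"
[2,5] N\S  <  k=4
[0,5] N  <  k=2
[5,6] S\N  lex  "near"
[0,6] S  <  k=5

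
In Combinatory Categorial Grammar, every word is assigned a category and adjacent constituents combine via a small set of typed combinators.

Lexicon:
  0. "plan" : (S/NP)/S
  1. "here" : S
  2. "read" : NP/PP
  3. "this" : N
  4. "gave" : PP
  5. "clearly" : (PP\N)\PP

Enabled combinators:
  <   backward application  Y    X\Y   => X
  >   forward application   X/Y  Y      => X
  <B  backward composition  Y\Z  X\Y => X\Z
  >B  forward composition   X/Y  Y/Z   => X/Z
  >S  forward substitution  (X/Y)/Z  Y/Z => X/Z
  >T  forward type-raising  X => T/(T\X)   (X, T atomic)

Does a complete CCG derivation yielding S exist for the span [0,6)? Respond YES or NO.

YES

[0,6] S   >
  [0,2] S/NP   >
    [0,1] "plan" : (S/NP)/S
    [1,2] "here" : S
  [2,6] NP   >
    [2,3] "read" : NP/PP
    [3,6] PP   <
      [3,4] "this" : N
      [4,6] PP\N   <
        [4,5] "gave" : PP
        [5,6] "clearly" : (PP\N)\PP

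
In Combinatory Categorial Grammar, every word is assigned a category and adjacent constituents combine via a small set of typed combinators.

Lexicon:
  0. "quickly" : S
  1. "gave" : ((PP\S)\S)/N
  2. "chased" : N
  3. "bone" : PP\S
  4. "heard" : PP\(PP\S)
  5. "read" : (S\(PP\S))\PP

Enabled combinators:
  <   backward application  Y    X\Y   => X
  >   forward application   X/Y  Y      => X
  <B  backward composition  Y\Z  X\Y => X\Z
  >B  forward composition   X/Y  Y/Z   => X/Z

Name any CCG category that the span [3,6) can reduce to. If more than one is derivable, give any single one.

[0,6] S   <
  [0,3] PP\S   <
    [0,1] "quickly" : S
    [1,3] (PP\S)\S   >
      [1,2] "gave" : ((PP\S)\S)/N
      [2,3] "chased" : N
  [3,6] S\(PP\S)   <
    [3,5] PP   <
      [3,4] "bone" : PP\S
      [4,5] "heard" : PP\(PP\S)
    [5,6] "read" : (S\(PP\S))\PP

S\(PP\S)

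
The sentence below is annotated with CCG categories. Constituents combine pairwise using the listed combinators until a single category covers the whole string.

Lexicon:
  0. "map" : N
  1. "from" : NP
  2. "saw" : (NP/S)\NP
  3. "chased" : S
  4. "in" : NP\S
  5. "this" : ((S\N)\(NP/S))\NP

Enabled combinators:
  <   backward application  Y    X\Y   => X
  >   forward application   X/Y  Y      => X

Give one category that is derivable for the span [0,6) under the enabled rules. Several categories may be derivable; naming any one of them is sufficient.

S

[0,6] S   <
  [0,1] "map" : N
  [1,6] S\N   <
    [1,3] NP/S   <
      [1,2] "from" : NP
      [2,3] "saw" : (NP/S)\NP
    [3,6] (S\N)\(NP/S)   <
      [3,5] NP   <
        [3,4] "chased" : S
        [4,5] "in" : NP\S
      [5,6] "this" : ((S\N)\(NP/S))\NP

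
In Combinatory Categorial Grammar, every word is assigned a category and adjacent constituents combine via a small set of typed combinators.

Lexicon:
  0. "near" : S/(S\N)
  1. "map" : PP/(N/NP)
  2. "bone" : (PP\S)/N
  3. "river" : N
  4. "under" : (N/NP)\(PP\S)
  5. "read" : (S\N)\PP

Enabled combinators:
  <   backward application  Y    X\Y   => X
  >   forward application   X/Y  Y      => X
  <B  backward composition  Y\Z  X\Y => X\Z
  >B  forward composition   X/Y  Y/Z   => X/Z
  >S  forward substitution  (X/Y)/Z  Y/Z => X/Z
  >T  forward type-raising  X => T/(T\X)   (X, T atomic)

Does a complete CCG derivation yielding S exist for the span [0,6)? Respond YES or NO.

[0,6] S   >
  [0,1] "near" : S/(S\N)
  [1,6] S\N   <
    [1,5] PP   >
      [1,2] "map" : PP/(N/NP)
      [2,5] N/NP   <
        [2,4] PP\S   >
          [2,3] "bone" : (PP\S)/N
          [3,4] "river" : N
        [4,5] "under" : (N/NP)\(PP\S)
    [5,6] "read" : (S\N)\PP

YES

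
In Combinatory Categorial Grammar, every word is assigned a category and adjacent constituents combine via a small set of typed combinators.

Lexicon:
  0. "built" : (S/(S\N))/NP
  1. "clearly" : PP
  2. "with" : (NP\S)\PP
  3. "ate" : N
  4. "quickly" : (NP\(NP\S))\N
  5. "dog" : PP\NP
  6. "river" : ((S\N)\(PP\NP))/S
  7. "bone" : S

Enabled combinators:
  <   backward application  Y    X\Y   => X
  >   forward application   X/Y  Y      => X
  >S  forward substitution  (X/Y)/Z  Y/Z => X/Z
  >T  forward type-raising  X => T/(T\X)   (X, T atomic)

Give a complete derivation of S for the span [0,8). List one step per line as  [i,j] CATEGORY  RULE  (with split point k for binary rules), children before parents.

[0,8] S   >
  [0,5] S/(S\N)   >
    [0,1] "built" : (S/(S\N))/NP
    [1,5] NP   <
      [1,3] NP\S   <
        [1,2] "clearly" : PP
        [2,3] "with" : (NP\S)\PP
      [3,5] NP\(NP\S)   <
        [3,4] "ate" : N
        [4,5] "quickly" : (NP\(NP\S))\N
  [5,8] S\N   <
    [5,6] "dog" : PP\NP
    [6,8] (S\N)\(PP\NP)   >
      [6,7] "river" : ((S\N)\(PP\NP))/S
      [7,8] "bone" : S

[0,1] (S/(S\N))/NP  lex  "built"
[1,2] PP  lex  "clearly"
[2,3] (NP\S)\PP  lex  "with"
[1,3] NP\S  <  k=2
[3,4] N  lex  "ate"
[4,5] (NP\(NP\S))\N  lex  "quickly"
[3,5] NP\(NP\S)  <  k=4
[1,5] NP  <  k=3
[0,5] S/(S\N)  >  k=1
[5,6] PP\NP  lex  "dog"
[6,7] ((S\N)\(PP\NP))/S  lex  "river"
[7,8] S  lex  "bone"
[6,8] (S\N)\(PP\NP)  >  k=7
[5,8] S\N  <  k=6
[0,8] S  >  k=5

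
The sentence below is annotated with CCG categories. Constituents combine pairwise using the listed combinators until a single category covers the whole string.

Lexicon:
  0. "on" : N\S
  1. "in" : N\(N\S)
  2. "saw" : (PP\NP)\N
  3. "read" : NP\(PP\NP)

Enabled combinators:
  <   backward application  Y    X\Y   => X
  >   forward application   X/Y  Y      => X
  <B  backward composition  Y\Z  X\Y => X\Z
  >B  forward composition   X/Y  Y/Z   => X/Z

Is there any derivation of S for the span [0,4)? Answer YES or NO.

NO

N\S N\(N\S) (PP\NP)\N NP\(PP\NP)
CKY chart[0,4] = {NP}; S ∉ chart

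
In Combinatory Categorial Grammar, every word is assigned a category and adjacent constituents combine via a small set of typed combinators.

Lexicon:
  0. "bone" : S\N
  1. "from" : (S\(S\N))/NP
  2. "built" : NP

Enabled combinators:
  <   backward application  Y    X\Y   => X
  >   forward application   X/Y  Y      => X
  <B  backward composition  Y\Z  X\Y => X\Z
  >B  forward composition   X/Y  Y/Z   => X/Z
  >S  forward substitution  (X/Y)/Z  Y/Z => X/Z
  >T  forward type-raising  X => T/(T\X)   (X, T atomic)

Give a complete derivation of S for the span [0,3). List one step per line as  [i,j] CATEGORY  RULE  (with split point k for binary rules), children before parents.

[0,3] S   <
  [0,1] "bone" : S\N
  [1,3] S\(S\N)   >
    [1,2] "from" : (S\(S\N))/NP
    [2,3] "built" : NP

[0,1] S\N  lex  "bone"
[1,2] (S\(S\N))/NP  lex  "from"
[2,3] NP  lex  "built"
[1,3] S\(S\N)  >  k=2
[0,3] S  <  k=1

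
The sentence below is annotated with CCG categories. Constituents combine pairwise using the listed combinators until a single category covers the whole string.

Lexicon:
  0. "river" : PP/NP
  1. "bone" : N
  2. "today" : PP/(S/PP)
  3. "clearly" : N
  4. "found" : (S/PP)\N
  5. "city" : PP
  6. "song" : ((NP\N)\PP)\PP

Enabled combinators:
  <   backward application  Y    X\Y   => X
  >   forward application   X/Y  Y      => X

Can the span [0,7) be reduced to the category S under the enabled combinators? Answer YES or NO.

PP/NP N PP/(S/PP) N (S/PP)\N PP ((NP\N)\PP)\PP
CKY chart[0,7] = {PP}; S ∉ chart

NO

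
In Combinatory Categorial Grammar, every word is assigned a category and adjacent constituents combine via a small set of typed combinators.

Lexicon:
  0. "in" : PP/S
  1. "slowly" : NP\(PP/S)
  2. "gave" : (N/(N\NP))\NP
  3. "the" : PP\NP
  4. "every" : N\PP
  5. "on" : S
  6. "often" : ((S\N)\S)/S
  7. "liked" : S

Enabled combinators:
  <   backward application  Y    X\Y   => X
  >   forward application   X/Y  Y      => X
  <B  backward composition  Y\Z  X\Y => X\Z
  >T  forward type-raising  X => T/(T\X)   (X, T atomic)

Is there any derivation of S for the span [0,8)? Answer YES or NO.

[0,8] S   <
  [0,5] N   >
    [0,3] N/(N\NP)   <
      [0,2] NP   <
        [0,1] "in" : PP/S
        [1,2] "slowly" : NP\(PP/S)
      [2,3] "gave" : (N/(N\NP))\NP
    [3,5] N\NP   <B
      [3,4] "the" : PP\NP
      [4,5] "every" : N\PP
  [5,8] S\N   <
    [5,6] "on" : S
    [6,8] (S\N)\S   >
      [6,7] "often" : ((S\N)\S)/S
      [7,8] "liked" : S

YES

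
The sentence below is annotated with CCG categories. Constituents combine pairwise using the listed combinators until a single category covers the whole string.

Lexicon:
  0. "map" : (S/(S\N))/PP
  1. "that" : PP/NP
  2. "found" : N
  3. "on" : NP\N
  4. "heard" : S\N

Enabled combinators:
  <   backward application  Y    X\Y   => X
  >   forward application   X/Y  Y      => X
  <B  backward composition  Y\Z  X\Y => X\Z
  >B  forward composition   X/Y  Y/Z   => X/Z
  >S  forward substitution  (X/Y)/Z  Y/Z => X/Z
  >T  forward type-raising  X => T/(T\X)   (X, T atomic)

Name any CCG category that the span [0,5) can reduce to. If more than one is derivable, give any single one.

[0,5] S   >
  [0,4] S/(S\N)   >
    [0,1] "map" : (S/(S\N))/PP
    [1,4] PP   >
      [1,2] "that" : PP/NP
      [2,4] NP   <
        [2,3] "found" : N
        [3,4] "on" : NP\N
  [4,5] "heard" : S\N

S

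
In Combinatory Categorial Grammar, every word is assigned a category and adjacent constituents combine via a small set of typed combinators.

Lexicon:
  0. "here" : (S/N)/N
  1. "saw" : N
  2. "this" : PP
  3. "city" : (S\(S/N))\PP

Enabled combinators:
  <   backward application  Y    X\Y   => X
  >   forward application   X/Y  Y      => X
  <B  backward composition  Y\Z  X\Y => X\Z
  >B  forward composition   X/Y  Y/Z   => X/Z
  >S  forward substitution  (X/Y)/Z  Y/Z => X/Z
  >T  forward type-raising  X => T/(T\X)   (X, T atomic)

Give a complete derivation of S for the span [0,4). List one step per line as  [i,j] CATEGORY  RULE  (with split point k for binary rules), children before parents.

[0,4] S   <
  [0,2] S/N   >
    [0,1] "here" : (S/N)/N
    [1,2] "saw" : N
  [2,4] S\(S/N)   <
    [2,3] "this" : PP
    [3,4] "city" : (S\(S/N))\PP

[0,1] (S/N)/N  lex  "here"
[1,2] N  lex  "saw"
[0,2] S/N  >  k=1
[2,3] PP  lex  "this"
[3,4] (S\(S/N))\PP  lex  "city"
[2,4] S\(S/N)  <  k=3
[0,4] S  <  k=2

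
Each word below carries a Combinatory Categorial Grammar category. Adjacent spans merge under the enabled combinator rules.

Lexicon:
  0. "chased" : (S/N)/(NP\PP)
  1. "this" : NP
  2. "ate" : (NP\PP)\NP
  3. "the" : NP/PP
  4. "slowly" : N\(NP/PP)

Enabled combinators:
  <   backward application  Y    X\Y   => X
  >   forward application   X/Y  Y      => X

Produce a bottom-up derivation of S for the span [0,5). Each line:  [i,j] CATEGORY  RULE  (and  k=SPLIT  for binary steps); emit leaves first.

[0,5] S   >
  [0,3] S/N   >
    [0,1] "chased" : (S/N)/(NP\PP)
    [1,3] NP\PP   <
      [1,2] "this" : NP
      [2,3] "ate" : (NP\PP)\NP
  [3,5] N   <
    [3,4] "the" : NP/PP
    [4,5] "slowly" : N\(NP/PP)

[0,1] (S/N)/(NP\PP)  lex  "chased"
[1,2] NP  lex  "this"
[2,3] (NP\PP)\NP  lex  "ate"
[1,3] NP\PP  <  k=2
[0,3] S/N  >  k=1
[3,4] NP/PP  lex  "the"
[4,5] N\(NP/PP)  lex  "slowly"
[3,5] N  <  k=4
[0,5] S  >  k=3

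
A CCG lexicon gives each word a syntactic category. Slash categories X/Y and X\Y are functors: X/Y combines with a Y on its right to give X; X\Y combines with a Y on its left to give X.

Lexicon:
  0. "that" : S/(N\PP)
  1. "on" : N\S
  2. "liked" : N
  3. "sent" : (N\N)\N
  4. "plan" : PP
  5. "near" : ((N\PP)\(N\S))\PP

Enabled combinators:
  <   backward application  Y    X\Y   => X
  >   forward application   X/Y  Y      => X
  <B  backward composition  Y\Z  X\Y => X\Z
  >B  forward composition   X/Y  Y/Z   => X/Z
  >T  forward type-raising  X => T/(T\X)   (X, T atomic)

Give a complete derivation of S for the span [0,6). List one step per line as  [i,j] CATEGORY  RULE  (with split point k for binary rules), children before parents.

[0,1] S/(N\PP)  lex  "that"
[1,2] N\S  lex  "on"
[2,3] N  lex  "liked"
[3,4] (N\N)\N  lex  "sent"
[2,4] N\N  <  k=3
[1,4] N\S  <B  k=2
[4,5] PP  lex  "plan"
[5,6] ((N\PP)\(N\S))\PP  lex  "near"
[4,6] (N\PP)\(N\S)  <  k=5
[1,6] N\PP  <  k=4
[0,6] S  >  k=1

[0,6] S   >
  [0,1] "that" : S/(N\PP)
  [1,6] N\PP   <
    [1,4] N\S   <B
      [1,2] "on" : N\S
      [2,4] N\N   <
        [2,3] "liked" : N
        [3,4] "sent" : (N\N)\N
    [4,6] (N\PP)\(N\S)   <
      [4,5] "plan" : PP
      [5,6] "near" : ((N\PP)\(N\S))\PP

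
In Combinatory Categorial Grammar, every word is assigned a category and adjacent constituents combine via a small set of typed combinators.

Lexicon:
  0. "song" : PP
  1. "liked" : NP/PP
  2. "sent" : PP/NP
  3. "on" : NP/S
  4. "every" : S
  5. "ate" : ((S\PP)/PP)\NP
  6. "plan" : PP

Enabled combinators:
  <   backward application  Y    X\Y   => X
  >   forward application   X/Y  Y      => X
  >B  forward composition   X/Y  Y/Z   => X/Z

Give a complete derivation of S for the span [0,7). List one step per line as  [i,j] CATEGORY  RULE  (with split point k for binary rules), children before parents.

[0,7] S   <
  [0,1] "song" : PP
  [1,7] S\PP   >
    [1,6] (S\PP)/PP   <
      [1,5] NP   >
        [1,2] "liked" : NP/PP
        [2,5] PP   >
          [2,4] PP/S   >B
            [2,3] "sent" : PP/NP
            [3,4] "on" : NP/S
          [4,5] "every" : S
      [5,6] "ate" : ((S\PP)/PP)\NP
    [6,7] "plan" : PP

[0,1] PP  lex  "song"
[1,2] NP/PP  lex  "liked"
[2,3] PP/NP  lex  "sent"
[3,4] NP/S  lex  "on"
[2,4] PP/S  >B  k=3
[4,5] S  lex  "every"
[2,5] PP  >  k=4
[1,5] NP  >  k=2
[5,6] ((S\PP)/PP)\NP  lex  "ate"
[1,6] (S\PP)/PP  <  k=5
[6,7] PP  lex  "plan"
[1,7] S\PP  >  k=6
[0,7] S  <  k=1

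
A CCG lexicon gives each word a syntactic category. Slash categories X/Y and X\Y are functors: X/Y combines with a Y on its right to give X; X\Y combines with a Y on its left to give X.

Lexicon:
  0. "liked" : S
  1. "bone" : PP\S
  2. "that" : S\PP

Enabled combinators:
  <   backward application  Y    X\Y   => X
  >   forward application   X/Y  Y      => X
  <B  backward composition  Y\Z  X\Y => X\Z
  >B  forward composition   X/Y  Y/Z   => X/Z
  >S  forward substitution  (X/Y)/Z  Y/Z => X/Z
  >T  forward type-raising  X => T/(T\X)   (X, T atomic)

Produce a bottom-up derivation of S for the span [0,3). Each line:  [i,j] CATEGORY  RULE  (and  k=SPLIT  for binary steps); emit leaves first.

[0,1] S  lex  "liked"
[0,1] PP/(PP\S)  >T
[1,2] PP\S  lex  "bone"
[0,2] PP  >  k=1
[2,3] S\PP  lex  "that"
[0,3] S  <  k=2

[0,3] S   <
  [0,2] PP   >
    [0,1] PP/(PP\S)   >T
      [0,1] "liked" : S
    [1,2] "bone" : PP\S
  [2,3] "that" : S\PP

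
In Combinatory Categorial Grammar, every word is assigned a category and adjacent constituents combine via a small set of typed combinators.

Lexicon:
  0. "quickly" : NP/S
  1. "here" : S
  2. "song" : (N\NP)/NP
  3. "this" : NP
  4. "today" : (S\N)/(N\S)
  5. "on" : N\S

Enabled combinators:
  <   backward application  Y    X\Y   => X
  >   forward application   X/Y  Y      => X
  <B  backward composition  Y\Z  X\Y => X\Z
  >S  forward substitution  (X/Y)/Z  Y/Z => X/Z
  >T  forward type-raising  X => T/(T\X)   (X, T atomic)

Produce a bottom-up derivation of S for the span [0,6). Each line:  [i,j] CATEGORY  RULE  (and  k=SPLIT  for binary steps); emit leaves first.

[0,1] NP/S  lex  "quickly"
[1,2] S  lex  "here"
[0,2] NP  >  k=1
[2,3] (N\NP)/NP  lex  "song"
[3,4] NP  lex  "this"
[2,4] N\NP  >  k=3
[0,4] N  <  k=2
[4,5] (S\N)/(N\S)  lex  "today"
[5,6] N\S  lex  "on"
[4,6] S\N  >  k=5
[0,6] S  <  k=4

[0,6] S   <
  [0,4] N   <
    [0,2] NP   >
      [0,1] "quickly" : NP/S
      [1,2] "here" : S
    [2,4] N\NP   >
      [2,3] "song" : (N\NP)/NP
      [3,4] "this" : NP
  [4,6] S\N   >
    [4,5] "today" : (S\N)/(N\S)
    [5,6] "on" : N\S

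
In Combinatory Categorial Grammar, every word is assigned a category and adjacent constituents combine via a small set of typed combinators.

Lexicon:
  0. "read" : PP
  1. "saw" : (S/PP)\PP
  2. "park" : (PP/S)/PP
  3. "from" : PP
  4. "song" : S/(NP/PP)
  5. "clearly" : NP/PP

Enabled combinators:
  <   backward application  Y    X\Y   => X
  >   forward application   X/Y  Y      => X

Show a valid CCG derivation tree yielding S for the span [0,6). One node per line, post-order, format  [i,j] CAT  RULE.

[0,6] S   >
  [0,2] S/PP   <
    [0,1] "read" : PP
    [1,2] "saw" : (S/PP)\PP
  [2,6] PP   >
    [2,4] PP/S   >
      [2,3] "park" : (PP/S)/PP
      [3,4] "from" : PP
    [4,6] S   >
      [4,5] "song" : S/(NP/PP)
      [5,6] "clearly" : NP/PP

[0,1] PP  lex  "read"
[1,2] (S/PP)\PP  lex  "saw"
[0,2] S/PP  <  k=1
[2,3] (PP/S)/PP  lex  "park"
[3,4] PP  lex  "from"
[2,4] PP/S  >  k=3
[4,5] S/(NP/PP)  lex  "song"
[5,6] NP/PP  lex  "clearly"
[4,6] S  >  k=5
[2,6] PP  >  k=4
[0,6] S  >  k=2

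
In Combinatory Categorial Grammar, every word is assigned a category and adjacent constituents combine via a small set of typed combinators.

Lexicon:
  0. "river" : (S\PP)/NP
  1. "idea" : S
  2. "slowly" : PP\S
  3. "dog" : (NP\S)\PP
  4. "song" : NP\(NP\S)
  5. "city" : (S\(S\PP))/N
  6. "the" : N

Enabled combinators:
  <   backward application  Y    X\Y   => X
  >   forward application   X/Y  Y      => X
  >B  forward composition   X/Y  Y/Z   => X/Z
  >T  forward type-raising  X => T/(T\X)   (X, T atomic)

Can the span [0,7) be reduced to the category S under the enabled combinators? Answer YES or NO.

YES

[0,7] S   <
  [0,5] S\PP   >
    [0,1] "river" : (S\PP)/NP
    [1,5] NP   <
      [1,4] NP\S   <
        [1,3] PP   >
          [1,2] PP/(PP\S)   >T
            [1,2] "idea" : S
          [2,3] "slowly" : PP\S
        [3,4] "dog" : (NP\S)\PP
      [4,5] "song" : NP\(NP\S)
  [5,7] S\(S\PP)   >
    [5,6] "city" : (S\(S\PP))/N
    [6,7] "the" : N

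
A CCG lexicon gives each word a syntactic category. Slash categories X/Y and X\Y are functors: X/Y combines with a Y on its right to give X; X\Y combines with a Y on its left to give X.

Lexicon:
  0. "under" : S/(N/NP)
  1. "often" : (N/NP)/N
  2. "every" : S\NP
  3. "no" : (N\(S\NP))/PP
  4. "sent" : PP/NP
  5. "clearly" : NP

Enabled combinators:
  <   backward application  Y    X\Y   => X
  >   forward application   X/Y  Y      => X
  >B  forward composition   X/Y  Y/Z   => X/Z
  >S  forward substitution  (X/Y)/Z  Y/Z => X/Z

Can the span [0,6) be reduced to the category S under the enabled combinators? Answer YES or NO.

[0,6] S   >
  [0,2] S/N   >B
    [0,1] "under" : S/(N/NP)
    [1,2] "often" : (N/NP)/N
  [2,6] N   <
    [2,3] "every" : S\NP
    [3,6] N\(S\NP)   >
      [3,4] "no" : (N\(S\NP))/PP
      [4,6] PP   >
        [4,5] "sent" : PP/NP
        [5,6] "clearly" : NP

YES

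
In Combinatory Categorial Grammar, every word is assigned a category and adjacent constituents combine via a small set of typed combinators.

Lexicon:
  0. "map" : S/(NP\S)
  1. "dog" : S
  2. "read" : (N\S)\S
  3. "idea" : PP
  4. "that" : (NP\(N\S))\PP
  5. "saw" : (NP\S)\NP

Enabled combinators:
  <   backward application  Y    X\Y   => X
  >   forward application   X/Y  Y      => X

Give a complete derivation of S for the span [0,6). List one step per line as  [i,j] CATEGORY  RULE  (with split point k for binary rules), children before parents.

[0,1] S/(NP\S)  lex  "map"
[1,2] S  lex  "dog"
[2,3] (N\S)\S  lex  "read"
[1,3] N\S  <  k=2
[3,4] PP  lex  "idea"
[4,5] (NP\(N\S))\PP  lex  "that"
[3,5] NP\(N\S)  <  k=4
[1,5] NP  <  k=3
[5,6] (NP\S)\NP  lex  "saw"
[1,6] NP\S  <  k=5
[0,6] S  >  k=1

[0,6] S   >
  [0,1] "map" : S/(NP\S)
  [1,6] NP\S   <
    [1,5] NP   <
      [1,3] N\S   <
        [1,2] "dog" : S
        [2,3] "read" : (N\S)\S
      [3,5] NP\(N\S)   <
        [3,4] "idea" : PP
        [4,5] "that" : (NP\(N\S))\PP
    [5,6] "saw" : (NP\S)\NP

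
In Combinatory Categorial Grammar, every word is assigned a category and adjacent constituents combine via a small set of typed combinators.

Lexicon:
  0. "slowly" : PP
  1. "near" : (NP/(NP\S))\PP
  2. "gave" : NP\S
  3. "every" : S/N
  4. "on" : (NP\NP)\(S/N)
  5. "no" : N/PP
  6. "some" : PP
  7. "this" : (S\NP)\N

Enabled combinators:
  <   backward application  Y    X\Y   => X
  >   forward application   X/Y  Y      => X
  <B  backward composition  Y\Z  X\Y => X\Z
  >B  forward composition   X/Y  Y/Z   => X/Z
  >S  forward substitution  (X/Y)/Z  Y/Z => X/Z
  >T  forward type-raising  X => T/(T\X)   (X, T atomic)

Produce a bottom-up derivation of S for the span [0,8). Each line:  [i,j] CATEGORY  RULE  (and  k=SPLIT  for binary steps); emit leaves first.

[0,8] S   <
  [0,3] NP   >
    [0,2] NP/(NP\S)   <
      [0,1] "slowly" : PP
      [1,2] "near" : (NP/(NP\S))\PP
    [2,3] "gave" : NP\S
  [3,8] S\NP   <B
    [3,5] NP\NP   <
      [3,4] "every" : S/N
      [4,5] "on" : (NP\NP)\(S/N)
    [5,8] S\NP   <
      [5,7] N   >
        [5,6] "no" : N/PP
        [6,7] "some" : PP
      [7,8] "this" : (S\NP)\N

[0,1] PP  lex  "slowly"
[1,2] (NP/(NP\S))\PP  lex  "near"
[0,2] NP/(NP\S)  <  k=1
[2,3] NP\S  lex  "gave"
[0,3] NP  >  k=2
[3,4] S/N  lex  "every"
[4,5] (NP\NP)\(S/N)  lex  "on"
[3,5] NP\NP  <  k=4
[5,6] N/PP  lex  "no"
[6,7] PP  lex  "some"
[5,7] N  >  k=6
[7,8] (S\NP)\N  lex  "this"
[5,8] S\NP  <  k=7
[3,8] S\NP  <B  k=5
[0,8] S  <  k=3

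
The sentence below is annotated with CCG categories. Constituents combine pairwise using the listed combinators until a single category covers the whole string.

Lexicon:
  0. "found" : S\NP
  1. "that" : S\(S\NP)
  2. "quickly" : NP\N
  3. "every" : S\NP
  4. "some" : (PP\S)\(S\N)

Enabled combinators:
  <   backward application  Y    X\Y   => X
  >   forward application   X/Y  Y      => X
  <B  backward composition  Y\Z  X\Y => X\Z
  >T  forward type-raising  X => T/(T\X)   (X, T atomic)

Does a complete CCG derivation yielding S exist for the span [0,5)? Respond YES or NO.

S\NP S\(S\NP) NP\N S\NP (PP\S)\(S\N)
CKY chart[0,5] = {N/(N\PP), NP/(NP\PP), PP, PP/(PP\PP), S/(S\PP)}; S ∉ chart

NO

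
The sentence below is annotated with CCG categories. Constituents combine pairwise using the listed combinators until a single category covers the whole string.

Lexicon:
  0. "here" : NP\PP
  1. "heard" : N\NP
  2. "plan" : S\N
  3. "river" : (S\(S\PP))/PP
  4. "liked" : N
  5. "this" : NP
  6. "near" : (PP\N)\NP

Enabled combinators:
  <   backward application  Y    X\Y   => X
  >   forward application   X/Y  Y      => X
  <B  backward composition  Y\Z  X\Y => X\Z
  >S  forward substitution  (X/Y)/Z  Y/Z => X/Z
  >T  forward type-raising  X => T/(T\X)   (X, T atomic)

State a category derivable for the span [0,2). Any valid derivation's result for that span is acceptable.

N\PP

[0,7] S   <
  [0,3] S\PP   <B
    [0,2] N\PP   <B
      [0,1] "here" : NP\PP
      [1,2] "heard" : N\NP
    [2,3] "plan" : S\N
  [3,7] S\(S\PP)   >
    [3,4] "river" : (S\(S\PP))/PP
    [4,7] PP   <
      [4,5] "liked" : N
      [5,7] PP\N   <
        [5,6] "this" : NP
        [6,7] "near" : (PP\N)\NP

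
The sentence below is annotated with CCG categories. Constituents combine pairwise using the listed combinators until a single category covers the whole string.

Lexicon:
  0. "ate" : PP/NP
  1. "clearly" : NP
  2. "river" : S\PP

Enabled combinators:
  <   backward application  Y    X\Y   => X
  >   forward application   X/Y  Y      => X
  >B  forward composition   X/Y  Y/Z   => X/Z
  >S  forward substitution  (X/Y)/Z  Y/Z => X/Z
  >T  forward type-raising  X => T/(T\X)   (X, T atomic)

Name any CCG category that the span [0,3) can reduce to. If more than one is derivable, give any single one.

[0,3] S   <
  [0,2] PP   >
    [0,1] "ate" : PP/NP
    [1,2] "clearly" : NP
  [2,3] "river" : S\PP

S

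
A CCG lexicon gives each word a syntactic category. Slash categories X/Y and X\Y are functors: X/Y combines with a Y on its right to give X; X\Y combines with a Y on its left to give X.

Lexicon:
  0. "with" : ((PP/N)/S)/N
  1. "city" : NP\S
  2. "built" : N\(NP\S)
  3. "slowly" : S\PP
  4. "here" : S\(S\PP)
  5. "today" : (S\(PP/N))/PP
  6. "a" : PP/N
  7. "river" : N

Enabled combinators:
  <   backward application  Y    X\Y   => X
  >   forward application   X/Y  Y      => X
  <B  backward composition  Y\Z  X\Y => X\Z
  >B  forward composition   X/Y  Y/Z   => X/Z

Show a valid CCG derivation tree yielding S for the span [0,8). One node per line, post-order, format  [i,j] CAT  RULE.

[0,1] ((PP/N)/S)/N  lex  "with"
[1,2] NP\S  lex  "city"
[2,3] N\(NP\S)  lex  "built"
[1,3] N  <  k=2
[0,3] (PP/N)/S  >  k=1
[3,4] S\PP  lex  "slowly"
[4,5] S\(S\PP)  lex  "here"
[3,5] S  <  k=4
[0,5] PP/N  >  k=3
[5,6] (S\(PP/N))/PP  lex  "today"
[6,7] PP/N  lex  "a"
[7,8] N  lex  "river"
[6,8] PP  >  k=7
[5,8] S\(PP/N)  >  k=6
[0,8] S  <  k=5

[0,8] S   <
  [0,5] PP/N   >
    [0,3] (PP/N)/S   >
      [0,1] "with" : ((PP/N)/S)/N
      [1,3] N   <
        [1,2] "city" : NP\S
        [2,3] "built" : N\(NP\S)
    [3,5] S   <
      [3,4] "slowly" : S\PP
      [4,5] "here" : S\(S\PP)
  [5,8] S\(PP/N)   >
    [5,6] "today" : (S\(PP/N))/PP
    [6,8] PP   >
      [6,7] "a" : PP/N
      [7,8] "river" : N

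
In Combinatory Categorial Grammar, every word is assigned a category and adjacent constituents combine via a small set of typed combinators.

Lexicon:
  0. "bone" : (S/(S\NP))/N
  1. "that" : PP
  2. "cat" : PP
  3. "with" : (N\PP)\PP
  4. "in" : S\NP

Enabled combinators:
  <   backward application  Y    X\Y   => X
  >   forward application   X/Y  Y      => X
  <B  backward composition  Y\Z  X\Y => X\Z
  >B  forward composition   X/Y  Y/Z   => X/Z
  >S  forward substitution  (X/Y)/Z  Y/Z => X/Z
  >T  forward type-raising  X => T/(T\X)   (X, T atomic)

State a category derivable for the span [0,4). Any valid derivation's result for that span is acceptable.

[0,5] S   >
  [0,4] S/(S\NP)   >
    [0,1] "bone" : (S/(S\NP))/N
    [1,4] N   <
      [1,2] "that" : PP
      [2,4] N\PP   <
        [2,3] "cat" : PP
        [3,4] "with" : (N\PP)\PP
  [4,5] "in" : S\NP

S/(S\NP)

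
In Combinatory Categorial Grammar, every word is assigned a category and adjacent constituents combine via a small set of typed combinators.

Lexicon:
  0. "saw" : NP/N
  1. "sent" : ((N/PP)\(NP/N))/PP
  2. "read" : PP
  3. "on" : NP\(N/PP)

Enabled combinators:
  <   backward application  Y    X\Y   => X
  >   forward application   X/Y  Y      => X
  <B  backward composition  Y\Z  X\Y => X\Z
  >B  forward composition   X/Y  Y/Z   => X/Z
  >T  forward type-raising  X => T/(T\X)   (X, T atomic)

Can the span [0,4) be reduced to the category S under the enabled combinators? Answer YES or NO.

NO

NP/N ((N/PP)\(NP/N))/PP PP NP\(N/PP)
CKY chart[0,4] = {N/(N\NP), NP, NP/(NP\NP), PP/(PP\NP), S/(S\NP)}; S ∉ chart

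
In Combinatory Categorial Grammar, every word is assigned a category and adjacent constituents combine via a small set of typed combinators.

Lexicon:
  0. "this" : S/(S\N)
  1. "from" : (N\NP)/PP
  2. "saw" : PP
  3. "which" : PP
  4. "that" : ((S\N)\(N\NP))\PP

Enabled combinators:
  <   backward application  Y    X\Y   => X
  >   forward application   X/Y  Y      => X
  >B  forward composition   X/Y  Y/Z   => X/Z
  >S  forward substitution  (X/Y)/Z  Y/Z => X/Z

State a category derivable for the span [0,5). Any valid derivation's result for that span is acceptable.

S

[0,5] S   >
  [0,1] "this" : S/(S\N)
  [1,5] S\N   <
    [1,3] N\NP   >
      [1,2] "from" : (N\NP)/PP
      [2,3] "saw" : PP
    [3,5] (S\N)\(N\NP)   <
      [3,4] "which" : PP
      [4,5] "that" : ((S\N)\(N\NP))\PP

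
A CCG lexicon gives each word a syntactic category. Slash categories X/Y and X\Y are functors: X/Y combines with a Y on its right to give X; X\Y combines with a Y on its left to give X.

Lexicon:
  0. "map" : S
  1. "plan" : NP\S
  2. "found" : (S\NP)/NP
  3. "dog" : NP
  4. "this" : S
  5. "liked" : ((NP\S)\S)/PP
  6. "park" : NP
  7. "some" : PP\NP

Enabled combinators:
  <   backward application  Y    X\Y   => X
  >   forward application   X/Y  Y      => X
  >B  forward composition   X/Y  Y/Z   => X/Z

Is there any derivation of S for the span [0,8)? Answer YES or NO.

NO

S NP\S (S\NP)/NP NP S ((NP\S)\S)/PP NP PP\NP
CKY chart[0,8] = {NP}; S ∉ chart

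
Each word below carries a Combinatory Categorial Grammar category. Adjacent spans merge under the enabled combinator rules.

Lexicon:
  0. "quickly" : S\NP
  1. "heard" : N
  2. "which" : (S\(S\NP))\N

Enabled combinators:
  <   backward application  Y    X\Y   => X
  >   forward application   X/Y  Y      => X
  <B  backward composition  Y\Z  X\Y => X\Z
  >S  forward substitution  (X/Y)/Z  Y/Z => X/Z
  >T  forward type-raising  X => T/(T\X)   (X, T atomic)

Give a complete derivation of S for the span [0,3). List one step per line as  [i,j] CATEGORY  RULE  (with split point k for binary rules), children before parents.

[0,1] S\NP  lex  "quickly"
[1,2] N  lex  "heard"
[2,3] (S\(S\NP))\N  lex  "which"
[1,3] S\(S\NP)  <  k=2
[0,3] S  <  k=1

[0,3] S   <
  [0,1] "quickly" : S\NP
  [1,3] S\(S\NP)   <
    [1,2] "heard" : N
    [2,3] "which" : (S\(S\NP))\N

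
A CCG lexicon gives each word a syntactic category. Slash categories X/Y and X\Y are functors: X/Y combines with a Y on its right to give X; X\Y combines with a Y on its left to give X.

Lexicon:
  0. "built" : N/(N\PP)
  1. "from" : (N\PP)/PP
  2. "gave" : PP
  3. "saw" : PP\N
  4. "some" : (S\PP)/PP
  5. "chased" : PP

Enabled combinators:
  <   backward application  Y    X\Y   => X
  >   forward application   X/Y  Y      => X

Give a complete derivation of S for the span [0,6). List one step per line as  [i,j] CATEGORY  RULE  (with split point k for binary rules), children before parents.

[0,6] S   <
  [0,4] PP   <
    [0,3] N   >
      [0,1] "built" : N/(N\PP)
      [1,3] N\PP   >
        [1,2] "from" : (N\PP)/PP
        [2,3] "gave" : PP
    [3,4] "saw" : PP\N
  [4,6] S\PP   >
    [4,5] "some" : (S\PP)/PP
    [5,6] "chased" : PP

[0,1] N/(N\PP)  lex  "built"
[1,2] (N\PP)/PP  lex  "from"
[2,3] PP  lex  "gave"
[1,3] N\PP  >  k=2
[0,3] N  >  k=1
[3,4] PP\N  lex  "saw"
[0,4] PP  <  k=3
[4,5] (S\PP)/PP  lex  "some"
[5,6] PP  lex  "chased"
[4,6] S\PP  >  k=5
[0,6] S  <  k=4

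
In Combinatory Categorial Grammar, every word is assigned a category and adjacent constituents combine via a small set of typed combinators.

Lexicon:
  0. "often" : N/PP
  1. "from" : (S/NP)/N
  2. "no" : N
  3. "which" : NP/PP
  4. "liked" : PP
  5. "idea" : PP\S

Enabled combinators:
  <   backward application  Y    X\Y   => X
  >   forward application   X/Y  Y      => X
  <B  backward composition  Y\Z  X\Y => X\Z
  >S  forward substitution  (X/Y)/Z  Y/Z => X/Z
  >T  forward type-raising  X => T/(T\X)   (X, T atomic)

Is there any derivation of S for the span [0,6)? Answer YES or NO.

N/PP (S/NP)/N N NP/PP PP PP\S
CKY chart[0,6] = {N, N/(N\N), NP/(NP\N), PP/(PP\N), S/(S\N)}; S ∉ chart

NO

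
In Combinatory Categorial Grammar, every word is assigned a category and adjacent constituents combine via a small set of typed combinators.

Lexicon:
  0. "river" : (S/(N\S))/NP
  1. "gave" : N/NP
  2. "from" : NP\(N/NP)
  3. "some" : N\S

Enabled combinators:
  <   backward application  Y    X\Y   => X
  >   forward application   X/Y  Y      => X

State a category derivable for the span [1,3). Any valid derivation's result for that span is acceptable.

NP

[0,4] S   >
  [0,3] S/(N\S)   >
    [0,1] "river" : (S/(N\S))/NP
    [1,3] NP   <
      [1,2] "gave" : N/NP
      [2,3] "from" : NP\(N/NP)
  [3,4] "some" : N\S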